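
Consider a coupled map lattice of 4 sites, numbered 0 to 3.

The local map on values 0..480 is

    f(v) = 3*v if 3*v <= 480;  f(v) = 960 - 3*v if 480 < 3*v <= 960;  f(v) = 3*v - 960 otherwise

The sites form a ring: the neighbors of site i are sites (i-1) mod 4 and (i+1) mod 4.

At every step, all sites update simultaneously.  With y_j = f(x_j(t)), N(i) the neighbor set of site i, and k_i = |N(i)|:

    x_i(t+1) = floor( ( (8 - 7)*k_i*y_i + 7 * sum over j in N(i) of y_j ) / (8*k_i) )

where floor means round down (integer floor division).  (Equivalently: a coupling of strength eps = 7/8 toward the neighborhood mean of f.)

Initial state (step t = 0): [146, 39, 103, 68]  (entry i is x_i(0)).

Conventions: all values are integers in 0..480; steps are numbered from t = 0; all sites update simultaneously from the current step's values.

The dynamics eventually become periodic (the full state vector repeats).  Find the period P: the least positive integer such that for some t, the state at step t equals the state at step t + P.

Answer: 14
Key observation: The state at step 39, [202, 52, 202, 52], reappears at step 53 — and no state repeats earlier — so the cycle the system enters has period 14.

Derivation:
t=0: [146, 39, 103, 68]
t=1: [195, 341, 179, 352]
t=2: [116, 357, 122, 361]
t=3: [145, 326, 148, 327]
t=4: [71, 386, 72, 387]
t=5: [201, 212, 201, 212]
t=6: [328, 352, 328, 352]
t=7: [87, 33, 87, 33]
t=8: [119, 240, 119, 240]
t=9: [254, 342, 254, 342]
t=10: [82, 181, 82, 181]
t=11: [395, 267, 395, 267]
t=12: [167, 216, 167, 216]
t=13: [330, 440, 330, 440]
t=14: [318, 71, 318, 71]
t=15: [187, 31, 187, 31]
t=16: [131, 360, 131, 360]
t=17: [154, 358, 154, 358]
t=18: [157, 418, 157, 418]
t=19: [316, 448, 316, 448]
t=20: [337, 58, 337, 58]
t=21: [158, 66, 158, 66]
t=22: [232, 439, 232, 439]
t=23: [345, 275, 345, 275]
t=24: [127, 82, 127, 82]
t=25: [262, 364, 262, 364]
t=26: [137, 168, 137, 168]
t=27: [450, 416, 450, 416]
t=28: [300, 377, 300, 377]
t=29: [157, 73, 157, 73]
t=30: [250, 439, 250, 439]
t=31: [338, 228, 338, 228]
t=32: [248, 81, 248, 81]
t=33: [239, 219, 239, 219]
t=34: [295, 250, 295, 250]
t=35: [193, 91, 193, 91]
t=36: [286, 367, 286, 367]
t=37: [136, 106, 136, 106]
t=38: [329, 396, 329, 396]
t=39: [202, 52, 202, 52]
t=40: [180, 329, 180, 329]
t=41: [76, 370, 76, 370]
t=42: [159, 218, 159, 218]
t=43: [327, 455, 327, 455]
t=44: [357, 69, 357, 69]
t=45: [195, 123, 195, 123]
t=46: [369, 374, 369, 374]
t=47: [160, 148, 160, 148]
t=48: [448, 475, 448, 475]
t=49: [454, 394, 454, 394]
t=50: [244, 379, 244, 379]
t=51: [183, 221, 183, 221]
t=52: [311, 396, 311, 396]
t=53: [202, 52, 202, 52]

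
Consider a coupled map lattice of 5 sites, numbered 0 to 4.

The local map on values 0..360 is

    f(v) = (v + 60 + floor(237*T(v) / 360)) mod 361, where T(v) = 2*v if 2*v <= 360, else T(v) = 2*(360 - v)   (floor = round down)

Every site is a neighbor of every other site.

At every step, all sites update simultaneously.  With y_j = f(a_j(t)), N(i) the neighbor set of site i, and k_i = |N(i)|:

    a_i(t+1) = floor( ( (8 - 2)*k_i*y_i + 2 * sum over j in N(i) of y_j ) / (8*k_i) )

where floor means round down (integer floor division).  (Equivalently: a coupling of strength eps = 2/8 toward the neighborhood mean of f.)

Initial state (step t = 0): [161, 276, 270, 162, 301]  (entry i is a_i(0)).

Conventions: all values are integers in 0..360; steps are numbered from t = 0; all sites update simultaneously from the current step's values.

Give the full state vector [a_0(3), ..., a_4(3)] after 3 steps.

Simulating step by step:
t=0: [161, 276, 270, 162, 301]
t=1: [73, 83, 84, 75, 77]
t=2: [232, 248, 250, 235, 239]
t=3: [98, 94, 94, 97, 96]

Answer: [98, 94, 94, 97, 96]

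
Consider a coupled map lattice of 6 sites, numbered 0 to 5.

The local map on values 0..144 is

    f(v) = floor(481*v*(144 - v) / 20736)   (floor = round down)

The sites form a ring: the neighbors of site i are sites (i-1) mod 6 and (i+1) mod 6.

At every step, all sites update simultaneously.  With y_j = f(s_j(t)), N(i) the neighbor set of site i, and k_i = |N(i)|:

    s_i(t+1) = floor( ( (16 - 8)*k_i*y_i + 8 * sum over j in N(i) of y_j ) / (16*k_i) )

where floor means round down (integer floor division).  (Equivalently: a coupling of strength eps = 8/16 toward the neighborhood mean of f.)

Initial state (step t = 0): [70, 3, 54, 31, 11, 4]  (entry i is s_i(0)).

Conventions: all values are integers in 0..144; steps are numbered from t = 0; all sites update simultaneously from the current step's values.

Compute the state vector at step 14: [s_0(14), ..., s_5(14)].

Simulating step by step:
t=0: [70, 3, 54, 31, 11, 4]
t=1: [65, 62, 78, 76, 39, 44]
t=2: [114, 118, 118, 112, 102, 104]
t=3: [81, 73, 74, 84, 94, 92]
t=4: [116, 119, 119, 115, 111, 111]
t=5: [75, 70, 71, 76, 82, 81]
t=6: [119, 120, 119, 118, 117, 118]
t=7: [68, 67, 68, 71, 72, 71]
t=8: [119, 119, 119, 119, 120, 119]
t=9: [69, 69, 69, 68, 67, 68]
t=10: [119, 120, 119, 119, 119, 119]
t=11: [68, 67, 68, 69, 69, 69]
t=12: [119, 119, 119, 119, 120, 119]
t=13: [69, 69, 69, 68, 67, 68]
t=14: [119, 120, 119, 119, 119, 119]

Answer: [119, 120, 119, 119, 119, 119]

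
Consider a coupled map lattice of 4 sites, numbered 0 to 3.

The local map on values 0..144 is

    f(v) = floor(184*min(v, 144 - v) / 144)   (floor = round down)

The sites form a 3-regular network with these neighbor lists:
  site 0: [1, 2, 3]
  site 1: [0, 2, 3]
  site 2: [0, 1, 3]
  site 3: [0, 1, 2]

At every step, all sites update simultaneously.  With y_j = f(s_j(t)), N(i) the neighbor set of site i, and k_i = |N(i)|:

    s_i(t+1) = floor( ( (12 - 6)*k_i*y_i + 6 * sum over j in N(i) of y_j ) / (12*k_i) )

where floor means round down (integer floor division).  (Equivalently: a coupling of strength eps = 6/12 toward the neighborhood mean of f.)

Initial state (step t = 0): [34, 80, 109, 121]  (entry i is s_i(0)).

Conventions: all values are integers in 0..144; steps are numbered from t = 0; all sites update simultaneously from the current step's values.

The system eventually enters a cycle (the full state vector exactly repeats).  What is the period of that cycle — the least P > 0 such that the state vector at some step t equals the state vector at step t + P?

Answer: 2
Key observation: The state at step 8, [89, 89, 89, 89], reappears at step 10 — and no state repeats earlier — so the cycle the system enters has period 2.

Derivation:
t=0: [34, 80, 109, 121]
t=1: [47, 59, 47, 42]
t=2: [61, 66, 61, 59]
t=3: [77, 80, 77, 77]
t=4: [84, 83, 84, 84]
t=5: [76, 76, 76, 76]
t=6: [86, 86, 86, 86]
t=7: [74, 74, 74, 74]
t=8: [89, 89, 89, 89]
t=9: [70, 70, 70, 70]
t=10: [89, 89, 89, 89]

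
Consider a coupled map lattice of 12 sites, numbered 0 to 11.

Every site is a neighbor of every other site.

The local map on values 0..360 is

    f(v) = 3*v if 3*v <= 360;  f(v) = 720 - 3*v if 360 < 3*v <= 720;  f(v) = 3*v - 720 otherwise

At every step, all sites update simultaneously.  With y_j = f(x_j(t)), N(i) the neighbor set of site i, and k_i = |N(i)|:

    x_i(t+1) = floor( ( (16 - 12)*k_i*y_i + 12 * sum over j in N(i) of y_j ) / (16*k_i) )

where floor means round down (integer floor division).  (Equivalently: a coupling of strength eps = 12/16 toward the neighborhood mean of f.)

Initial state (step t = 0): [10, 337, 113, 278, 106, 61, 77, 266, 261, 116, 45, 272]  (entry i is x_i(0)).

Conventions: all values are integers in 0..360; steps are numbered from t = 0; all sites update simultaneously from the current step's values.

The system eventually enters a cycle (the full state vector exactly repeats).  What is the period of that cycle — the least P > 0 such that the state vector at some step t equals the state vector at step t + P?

Answer: 4
Key observation: The state at step 11, [18, 18, 18, 18, 18, 18, 18, 18, 18, 18, 18, 18], reappears at step 15 — and no state repeats earlier — so the cycle the system enters has period 4.

Derivation:
t=0: [10, 337, 113, 278, 106, 61, 77, 266, 261, 116, 45, 272]
t=1: [157, 204, 213, 172, 209, 185, 193, 165, 163, 215, 176, 169]
t=2: [180, 154, 149, 171, 151, 164, 160, 175, 176, 148, 169, 173]
t=3: [218, 233, 235, 223, 234, 227, 229, 221, 221, 236, 224, 222]
t=4: [44, 35, 34, 41, 35, 39, 38, 42, 42, 34, 40, 41]
t=5: [119, 114, 113, 117, 114, 116, 115, 118, 118, 113, 116, 117]
t=6: [349, 346, 345, 348, 346, 347, 347, 348, 348, 345, 347, 348]
t=7: [322, 320, 319, 321, 320, 321, 321, 321, 321, 319, 321, 321]
t=8: [242, 241, 240, 241, 241, 241, 241, 241, 241, 240, 241, 241]
t=9: [3, 2, 2, 2, 2, 2, 2, 2, 2, 2, 2, 2]
t=10: [6, 6, 6, 6, 6, 6, 6, 6, 6, 6, 6, 6]
t=11: [18, 18, 18, 18, 18, 18, 18, 18, 18, 18, 18, 18]
t=12: [54, 54, 54, 54, 54, 54, 54, 54, 54, 54, 54, 54]
t=13: [162, 162, 162, 162, 162, 162, 162, 162, 162, 162, 162, 162]
t=14: [234, 234, 234, 234, 234, 234, 234, 234, 234, 234, 234, 234]
t=15: [18, 18, 18, 18, 18, 18, 18, 18, 18, 18, 18, 18]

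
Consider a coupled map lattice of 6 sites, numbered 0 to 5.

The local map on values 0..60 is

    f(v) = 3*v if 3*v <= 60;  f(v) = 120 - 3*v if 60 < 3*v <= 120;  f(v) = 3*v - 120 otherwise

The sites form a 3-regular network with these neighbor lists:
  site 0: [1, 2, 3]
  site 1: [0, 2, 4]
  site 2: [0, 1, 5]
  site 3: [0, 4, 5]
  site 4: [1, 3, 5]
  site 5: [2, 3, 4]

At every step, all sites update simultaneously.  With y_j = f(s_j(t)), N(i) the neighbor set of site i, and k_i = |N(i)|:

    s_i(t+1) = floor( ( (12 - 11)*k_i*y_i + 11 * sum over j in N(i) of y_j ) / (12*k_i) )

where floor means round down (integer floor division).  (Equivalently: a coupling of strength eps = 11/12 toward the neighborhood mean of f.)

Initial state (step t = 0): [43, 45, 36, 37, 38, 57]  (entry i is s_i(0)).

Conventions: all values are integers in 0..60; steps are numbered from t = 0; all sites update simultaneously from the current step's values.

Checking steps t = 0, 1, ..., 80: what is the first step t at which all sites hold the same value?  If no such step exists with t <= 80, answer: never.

Simulating step by step:
t=0: [43, 45, 36, 37, 38, 57]  (not all equal)
t=1: [11, 9, 23, 20, 23, 12]  (not all equal)
t=2: [44, 43, 33, 41, 41, 52]  (not all equal)
t=3: [11, 11, 19, 15, 14, 11]  (not all equal)
t=4: [44, 43, 35, 36, 37, 46]  (not all equal)
t=5: [12, 11, 13, 12, 12, 12]  (not all equal)
t=6: [36, 36, 35, 36, 35, 36]  (not all equal)
t=7: [12, 13, 12, 12, 12, 13]  (not all equal)
t=8: [36, 36, 37, 36, 37, 36]  (not all equal)
t=9: [11, 10, 11, 11, 11, 10]  (not all equal)
t=10: [32, 32, 31, 32, 31, 32]  (not all equal)
t=11: [24, 25, 24, 24, 24, 25]  (not all equal)
t=12: [47, 47, 46, 47, 46, 47]  (not all equal)
t=13: [20, 19, 20, 20, 20, 19]  (not all equal)
t=14: [59, 59, 58, 59, 58, 59]  (not all equal)
t=15: [56, 55, 56, 56, 56, 55]  (not all equal)
t=16: [47, 47, 46, 47, 46, 47]  (not all equal)

Answer: never
Key observation: The state at step 12 reappears at step 16 — the system is in a cycle of period 4 from step 12 on.  No step 0..16 is synchronized, and the cycle repeats forever, so no step up to 80 (or ever) has all sites equal.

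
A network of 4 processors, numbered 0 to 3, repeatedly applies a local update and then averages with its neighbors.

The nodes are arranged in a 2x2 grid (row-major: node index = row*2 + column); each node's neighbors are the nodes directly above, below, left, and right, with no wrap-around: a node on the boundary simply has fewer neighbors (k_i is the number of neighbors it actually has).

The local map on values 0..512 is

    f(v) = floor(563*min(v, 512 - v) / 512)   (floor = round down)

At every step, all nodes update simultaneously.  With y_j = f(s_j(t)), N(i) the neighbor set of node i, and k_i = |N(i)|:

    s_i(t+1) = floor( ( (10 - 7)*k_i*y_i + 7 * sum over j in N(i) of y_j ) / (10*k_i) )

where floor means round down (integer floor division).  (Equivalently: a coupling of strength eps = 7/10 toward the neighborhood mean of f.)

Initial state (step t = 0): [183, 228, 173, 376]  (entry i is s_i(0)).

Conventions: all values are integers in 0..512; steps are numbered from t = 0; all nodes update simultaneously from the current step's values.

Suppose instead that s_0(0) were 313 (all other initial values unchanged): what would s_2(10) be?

Simulating step by step:
t=0: [313, 228, 173, 376]
t=1: [219, 203, 185, 198]
t=2: [221, 226, 220, 214]
t=3: [244, 241, 239, 241]
t=4: [264, 266, 265, 263]
t=5: [270, 271, 272, 271]
t=6: [264, 265, 264, 264]
t=7: [271, 271, 272, 271]
t=8: [264, 265, 264, 264]
t=9: [271, 271, 272, 271]
t=10: [264, 265, 264, 264]

Answer: s_2(10) = 264
Key observation: This trace re-runs the system from the modified initial state.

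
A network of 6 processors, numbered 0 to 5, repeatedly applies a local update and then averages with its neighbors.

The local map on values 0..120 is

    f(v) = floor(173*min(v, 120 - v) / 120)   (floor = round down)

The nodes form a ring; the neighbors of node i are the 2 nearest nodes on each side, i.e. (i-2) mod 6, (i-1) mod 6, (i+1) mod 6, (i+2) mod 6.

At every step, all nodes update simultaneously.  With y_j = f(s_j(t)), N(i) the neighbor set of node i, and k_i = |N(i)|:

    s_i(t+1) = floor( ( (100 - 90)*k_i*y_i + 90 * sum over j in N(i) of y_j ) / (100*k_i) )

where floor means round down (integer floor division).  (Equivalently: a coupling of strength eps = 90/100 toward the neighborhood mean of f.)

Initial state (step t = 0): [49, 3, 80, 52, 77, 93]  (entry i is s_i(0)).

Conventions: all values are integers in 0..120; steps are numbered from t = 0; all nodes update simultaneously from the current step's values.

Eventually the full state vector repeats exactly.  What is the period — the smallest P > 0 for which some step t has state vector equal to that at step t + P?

Simulating step by step:
t=0: [49, 3, 80, 52, 77, 93]
t=1: [43, 54, 52, 43, 59, 50]
t=2: [75, 68, 71, 75, 68, 71]
t=3: [71, 67, 69, 71, 67, 69]
t=4: [74, 71, 73, 74, 71, 73]
t=5: [68, 66, 67, 68, 66, 67]
t=6: [76, 75, 75, 76, 75, 75]
t=7: [63, 63, 63, 63, 63, 63]
t=8: [82, 82, 82, 82, 82, 82]
t=9: [54, 54, 54, 54, 54, 54]
t=10: [77, 77, 77, 77, 77, 77]
t=11: [61, 61, 61, 61, 61, 61]
t=12: [85, 85, 85, 85, 85, 85]
t=13: [50, 50, 50, 50, 50, 50]
t=14: [72, 72, 72, 72, 72, 72]
t=15: [69, 69, 69, 69, 69, 69]
t=16: [73, 73, 73, 73, 73, 73]
t=17: [67, 67, 67, 67, 67, 67]
t=18: [76, 76, 76, 76, 76, 76]
t=19: [63, 63, 63, 63, 63, 63]

Answer: 12
Key observation: The state at step 7, [63, 63, 63, 63, 63, 63], reappears at step 19 — and no state repeats earlier — so the cycle the system enters has period 12.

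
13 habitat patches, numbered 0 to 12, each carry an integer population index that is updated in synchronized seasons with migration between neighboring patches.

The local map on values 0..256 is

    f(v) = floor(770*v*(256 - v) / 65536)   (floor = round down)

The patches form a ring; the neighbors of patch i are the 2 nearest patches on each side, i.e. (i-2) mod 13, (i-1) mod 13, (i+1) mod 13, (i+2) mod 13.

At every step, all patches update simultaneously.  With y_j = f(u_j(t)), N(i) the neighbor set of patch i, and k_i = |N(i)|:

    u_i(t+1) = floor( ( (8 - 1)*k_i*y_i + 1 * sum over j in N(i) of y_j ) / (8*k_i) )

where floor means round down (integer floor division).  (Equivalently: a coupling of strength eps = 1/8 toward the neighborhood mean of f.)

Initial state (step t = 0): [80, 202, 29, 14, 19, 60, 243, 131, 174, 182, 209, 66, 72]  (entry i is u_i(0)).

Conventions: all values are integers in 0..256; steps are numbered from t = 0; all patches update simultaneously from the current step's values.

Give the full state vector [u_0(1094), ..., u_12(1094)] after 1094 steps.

Answer: [171, 171, 170, 170, 170, 170, 170, 170, 171, 171, 171, 171, 171]
Key observation: The state at step 30, [171, 171, 170, 170, 170, 170, 170, 170, 171, 171, 171, 171, 171], reappears at step 32: the system is in a cycle of period 2 from step 30 on.  Therefore the state at step 1094 equals the state at step 30 + ((1094 - 30) mod 2) = 30, which is [171, 171, 170, 170, 170, 170, 170, 170, 171, 171, 171, 171, 171].

Derivation:
t=0: [80, 202, 29, 14, 19, 60, 243, 131, 174, 182, 209, 66, 72]
t=1: [160, 125, 79, 46, 54, 130, 49, 183, 161, 157, 120, 147, 152]
t=2: [180, 188, 162, 120, 130, 184, 124, 157, 176, 181, 190, 187, 185]
t=3: [159, 152, 177, 188, 190, 159, 189, 180, 165, 159, 148, 151, 153]
t=4: [180, 183, 164, 152, 148, 177, 150, 161, 175, 180, 186, 185, 184]
t=5: [160, 157, 176, 183, 185, 166, 184, 177, 166, 160, 152, 154, 155]
t=6: [179, 180, 165, 157, 155, 172, 156, 164, 174, 179, 184, 183, 182]
t=7: [161, 161, 175, 180, 182, 170, 181, 176, 167, 161, 155, 156, 158]
t=8: [178, 178, 166, 161, 158, 169, 160, 165, 173, 178, 182, 182, 181]
t=9: [163, 163, 174, 178, 180, 172, 179, 175, 168, 163, 158, 158, 159]
t=10: [177, 177, 167, 163, 160, 168, 161, 166, 172, 177, 180, 180, 180]
t=11: [164, 164, 173, 177, 179, 173, 178, 174, 169, 164, 160, 160, 160]
t=12: [176, 176, 168, 164, 161, 167, 163, 167, 171, 176, 179, 179, 179]
t=13: [165, 165, 172, 176, 178, 174, 177, 173, 169, 165, 161, 161, 161]
t=14: [175, 175, 169, 165, 163, 166, 164, 168, 171, 175, 178, 178, 178]
t=15: [166, 166, 171, 175, 177, 175, 176, 172, 169, 166, 163, 163, 163]
t=16: [175, 174, 170, 166, 164, 166, 165, 169, 171, 174, 177, 177, 177]
t=17: [166, 167, 171, 174, 176, 175, 175, 172, 169, 167, 164, 164, 164]
t=18: [174, 173, 170, 167, 165, 166, 166, 169, 171, 173, 176, 176, 176]
t=19: [167, 168, 171, 173, 175, 174, 174, 172, 170, 168, 165, 165, 165]
t=20: [173, 172, 170, 168, 166, 167, 167, 169, 171, 173, 175, 175, 175]
t=21: [168, 169, 171, 172, 174, 173, 173, 171, 170, 168, 166, 166, 166]
t=22: [173, 171, 170, 169, 167, 168, 168, 170, 171, 172, 174, 174, 174]
t=23: [168, 169, 171, 172, 173, 172, 172, 171, 170, 168, 167, 167, 167]
t=24: [172, 171, 170, 169, 168, 169, 169, 170, 171, 172, 173, 173, 173]
t=25: [169, 170, 171, 171, 172, 172, 171, 170, 170, 169, 168, 168, 168]
t=26: [171, 171, 170, 169, 169, 169, 170, 170, 171, 172, 172, 172, 172]
t=27: [169, 170, 171, 171, 171, 171, 171, 170, 170, 169, 169, 169, 169]
t=28: [171, 171, 170, 170, 170, 170, 170, 170, 171, 171, 171, 172, 171]
t=29: [170, 170, 170, 170, 171, 171, 170, 170, 170, 170, 169, 169, 169]
t=30: [171, 171, 170, 170, 170, 170, 170, 170, 171, 171, 171, 171, 171]
t=31: [170, 170, 170, 170, 171, 171, 170, 170, 170, 170, 170, 170, 170]
t=32: [171, 171, 170, 170, 170, 170, 170, 170, 171, 171, 171, 171, 171]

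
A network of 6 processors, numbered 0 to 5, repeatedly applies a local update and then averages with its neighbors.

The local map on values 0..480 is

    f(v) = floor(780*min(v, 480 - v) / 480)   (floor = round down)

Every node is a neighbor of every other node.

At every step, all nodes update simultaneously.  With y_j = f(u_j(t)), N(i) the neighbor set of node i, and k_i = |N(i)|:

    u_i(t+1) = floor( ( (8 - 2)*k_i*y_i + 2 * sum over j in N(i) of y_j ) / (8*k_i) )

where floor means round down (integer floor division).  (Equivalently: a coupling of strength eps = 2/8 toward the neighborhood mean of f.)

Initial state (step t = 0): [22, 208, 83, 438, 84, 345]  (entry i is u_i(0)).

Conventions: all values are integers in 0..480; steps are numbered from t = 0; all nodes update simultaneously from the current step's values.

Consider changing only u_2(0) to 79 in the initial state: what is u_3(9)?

Simulating step by step:
t=0: [22, 208, 79, 438, 84, 345]
t=1: [70, 282, 135, 93, 141, 199]
t=2: [146, 292, 221, 173, 228, 293]
t=3: [258, 306, 344, 289, 351, 304]
t=4: [335, 280, 238, 300, 229, 283]
t=5: [261, 324, 366, 300, 356, 320]
t=6: [325, 254, 206, 281, 218, 259]
t=7: [275, 356, 333, 325, 347, 350]
t=8: [305, 213, 239, 248, 223, 220]
t=9: [304, 347, 377, 369, 359, 355]

Answer: u_3(9) = 369
Key observation: This trace re-runs the system from the modified initial state.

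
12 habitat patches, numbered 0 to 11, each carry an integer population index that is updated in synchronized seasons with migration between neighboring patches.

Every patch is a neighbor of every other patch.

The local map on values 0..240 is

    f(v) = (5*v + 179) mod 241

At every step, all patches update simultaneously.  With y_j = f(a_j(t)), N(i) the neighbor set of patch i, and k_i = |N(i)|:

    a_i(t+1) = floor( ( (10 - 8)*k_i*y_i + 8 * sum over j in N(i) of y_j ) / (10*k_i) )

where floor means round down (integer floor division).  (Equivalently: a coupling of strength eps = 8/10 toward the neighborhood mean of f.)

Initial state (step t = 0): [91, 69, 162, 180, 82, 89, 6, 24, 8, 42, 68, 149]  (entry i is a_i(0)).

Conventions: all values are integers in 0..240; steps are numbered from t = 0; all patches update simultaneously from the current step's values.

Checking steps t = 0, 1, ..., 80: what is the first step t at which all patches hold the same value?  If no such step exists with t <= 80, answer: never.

Simulating step by step:
t=0: [91, 69, 162, 180, 82, 89, 6, 24, 8, 42, 68, 149]  (not all equal)
t=1: [125, 111, 109, 120, 119, 123, 132, 113, 133, 124, 110, 131]  (not all equal)
t=2: [62, 53, 52, 59, 59, 61, 67, 55, 67, 62, 53, 66]  (not all equal)
t=3: [101, 126, 126, 130, 130, 101, 105, 128, 105, 101, 126, 104]  (not all equal)
t=4: [159, 144, 144, 146, 146, 159, 161, 145, 161, 159, 144, 160]  (not all equal)
t=5: [86, 107, 107, 108, 108, 86, 87, 107, 87, 86, 107, 86]  (not all equal)
t=6: [174, 187, 187, 188, 188, 174, 174, 187, 174, 174, 187, 174]  (not all equal)
t=7: [114, 122, 122, 123, 123, 114, 114, 122, 114, 114, 122, 114]  (not all equal)
t=8: [44, 49, 49, 49, 49, 44, 44, 49, 44, 44, 49, 44]  (not all equal)
t=9: [168, 172, 172, 172, 172, 168, 168, 172, 168, 168, 172, 168]  (not all equal)
t=10: [63, 66, 66, 66, 66, 63, 63, 66, 63, 63, 66, 63]  (not all equal)
t=11: [18, 20, 20, 20, 20, 18, 18, 20, 18, 18, 20, 18]  (not all equal)
t=12: [32, 33, 33, 33, 33, 32, 32, 33, 32, 32, 33, 32]  (not all equal)
t=13: [100, 100, 100, 100, 100, 100, 100, 100, 100, 100, 100, 100]  (all equal)

Answer: 13
Key observation: Synchronization is absorbing here: once all patches are equal they stay equal, and step 13 is the first all-equal step.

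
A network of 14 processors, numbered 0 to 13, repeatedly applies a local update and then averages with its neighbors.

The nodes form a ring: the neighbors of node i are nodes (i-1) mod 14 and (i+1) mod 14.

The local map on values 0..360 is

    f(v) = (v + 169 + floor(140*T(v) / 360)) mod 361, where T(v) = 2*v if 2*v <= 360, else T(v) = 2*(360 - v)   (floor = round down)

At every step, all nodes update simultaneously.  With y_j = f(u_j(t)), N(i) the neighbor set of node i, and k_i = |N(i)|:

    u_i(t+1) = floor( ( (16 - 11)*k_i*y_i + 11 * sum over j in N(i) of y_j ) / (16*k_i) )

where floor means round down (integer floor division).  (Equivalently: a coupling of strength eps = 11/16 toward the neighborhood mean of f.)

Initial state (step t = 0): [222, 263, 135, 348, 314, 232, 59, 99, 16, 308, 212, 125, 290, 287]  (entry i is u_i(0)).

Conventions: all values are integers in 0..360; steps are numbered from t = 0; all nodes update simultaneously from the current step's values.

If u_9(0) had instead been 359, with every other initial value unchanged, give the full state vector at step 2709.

Simulating step by step:
t=0: [222, 263, 135, 348, 314, 232, 59, 99, 16, 359, 212, 125, 290, 287]
t=1: [144, 109, 121, 122, 153, 191, 251, 269, 237, 166, 109, 108, 109, 146]
t=2: [43, 30, 15, 42, 77, 117, 139, 143, 129, 80, 35, 0, 23, 43]
t=3: [237, 220, 220, 247, 184, 128, 44, 51, 139, 189, 237, 204, 207, 232]
t=4: [138, 137, 138, 135, 100, 139, 178, 184, 150, 107, 134, 135, 135, 137]
t=5: [51, 52, 50, 152, 143, 178, 101, 108, 190, 153, 154, 47, 49, 50]
t=6: [259, 258, 196, 134, 88, 179, 151, 164, 68, 97, 139, 194, 254, 257]
t=7: [145, 140, 106, 171, 160, 177, 101, 156, 241, 224, 179, 109, 139, 144]
t=8: [61, 162, 169, 189, 109, 189, 179, 194, 120, 134, 86, 62, 39, 61]
t=9: [214, 162, 111, 78, 89, 84, 129, 91, 67, 131, 212, 279, 265, 263]
t=10: [125, 78, 140, 210, 317, 224, 234, 214, 217, 157, 107, 143, 147, 142]
t=11: [135, 125, 169, 115, 142, 145, 137, 137, 118, 197, 163, 166, 63, 52]
t=12: [115, 63, 48, 61, 45, 58, 55, 39, 67, 80, 110, 162, 212, 194]
t=13: [145, 179, 271, 259, 266, 262, 258, 264, 278, 197, 140, 77, 120, 91]
t=14: [177, 112, 139, 146, 145, 146, 145, 146, 141, 111, 167, 121, 224, 132]
t=15: [54, 63, 42, 62, 66, 65, 66, 63, 42, 57, 42, 90, 65, 102]
t=16: [299, 262, 268, 269, 282, 285, 283, 269, 265, 251, 281, 283, 322, 298]
t=17: [151, 149, 146, 148, 149, 150, 149, 147, 145, 146, 147, 153, 154, 155]
t=18: [77, 71, 70, 69, 72, 72, 71, 68, 67, 67, 72, 76, 81, 79]
t=19: [302, 297, 293, 293, 294, 296, 293, 290, 288, 291, 296, 304, 308, 309]
t=20: [155, 154, 153, 153, 153, 153, 152, 152, 152, 152, 153, 154, 155, 155]
t=21: [82, 81, 80, 80, 80, 79, 78, 78, 78, 78, 79, 81, 82, 83]
t=22: [314, 312, 311, 311, 310, 309, 307, 307, 307, 307, 309, 311, 314, 314]
t=23: [157, 157, 157, 156, 156, 156, 156, 156, 156, 156, 156, 156, 157, 157]
t=24: [87, 87, 86, 85, 85, 85, 85, 85, 85, 85, 85, 85, 86, 87]
t=25: [323, 322, 321, 320, 320, 320, 320, 320, 320, 320, 320, 320, 321, 322]
t=26: [159, 159, 159, 159, 159, 159, 159, 159, 159, 159, 159, 159, 159, 159]
t=27: [90, 90, 90, 90, 90, 90, 90, 90, 90, 90, 90, 90, 90, 90]
t=28: [329, 329, 329, 329, 329, 329, 329, 329, 329, 329, 329, 329, 329, 329]
t=29: [161, 161, 161, 161, 161, 161, 161, 161, 161, 161, 161, 161, 161, 161]
t=30: [94, 94, 94, 94, 94, 94, 94, 94, 94, 94, 94, 94, 94, 94]
t=31: [336, 336, 336, 336, 336, 336, 336, 336, 336, 336, 336, 336, 336, 336]
t=32: [162, 162, 162, 162, 162, 162, 162, 162, 162, 162, 162, 162, 162, 162]
t=33: [96, 96, 96, 96, 96, 96, 96, 96, 96, 96, 96, 96, 96, 96]
t=34: [339, 339, 339, 339, 339, 339, 339, 339, 339, 339, 339, 339, 339, 339]
t=35: [163, 163, 163, 163, 163, 163, 163, 163, 163, 163, 163, 163, 163, 163]
t=36: [97, 97, 97, 97, 97, 97, 97, 97, 97, 97, 97, 97, 97, 97]
t=37: [341, 341, 341, 341, 341, 341, 341, 341, 341, 341, 341, 341, 341, 341]
t=38: [163, 163, 163, 163, 163, 163, 163, 163, 163, 163, 163, 163, 163, 163]

Answer: [97, 97, 97, 97, 97, 97, 97, 97, 97, 97, 97, 97, 97, 97]
Key observation: The state at step 35, [163, 163, 163, 163, 163, 163, 163, 163, 163, 163, 163, 163, 163, 163], reappears at step 38: the system is in a cycle of period 3 from step 35 on.  Therefore the state at step 2709 equals the state at step 35 + ((2709 - 35) mod 3) = 36, which is [97, 97, 97, 97, 97, 97, 97, 97, 97, 97, 97, 97, 97, 97].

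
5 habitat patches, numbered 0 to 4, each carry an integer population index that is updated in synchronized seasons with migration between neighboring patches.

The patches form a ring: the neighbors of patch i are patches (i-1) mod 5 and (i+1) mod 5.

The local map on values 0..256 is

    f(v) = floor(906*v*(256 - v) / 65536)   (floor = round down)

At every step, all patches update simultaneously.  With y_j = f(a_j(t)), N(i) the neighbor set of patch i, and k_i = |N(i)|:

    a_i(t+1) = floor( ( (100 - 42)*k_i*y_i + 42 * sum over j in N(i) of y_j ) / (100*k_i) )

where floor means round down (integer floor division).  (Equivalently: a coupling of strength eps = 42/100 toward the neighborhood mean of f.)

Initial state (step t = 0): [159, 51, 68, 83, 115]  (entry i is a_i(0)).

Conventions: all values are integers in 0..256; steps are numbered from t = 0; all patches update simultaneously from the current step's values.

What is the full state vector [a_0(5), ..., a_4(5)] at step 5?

Answer: [215, 196, 196, 216, 224]

Derivation:
t=0: [159, 51, 68, 83, 115]
t=1: [200, 165, 173, 198, 216]
t=2: [157, 193, 191, 158, 134]
t=3: [206, 178, 179, 207, 220]
t=4: [145, 180, 179, 143, 122]
t=5: [215, 196, 196, 216, 224]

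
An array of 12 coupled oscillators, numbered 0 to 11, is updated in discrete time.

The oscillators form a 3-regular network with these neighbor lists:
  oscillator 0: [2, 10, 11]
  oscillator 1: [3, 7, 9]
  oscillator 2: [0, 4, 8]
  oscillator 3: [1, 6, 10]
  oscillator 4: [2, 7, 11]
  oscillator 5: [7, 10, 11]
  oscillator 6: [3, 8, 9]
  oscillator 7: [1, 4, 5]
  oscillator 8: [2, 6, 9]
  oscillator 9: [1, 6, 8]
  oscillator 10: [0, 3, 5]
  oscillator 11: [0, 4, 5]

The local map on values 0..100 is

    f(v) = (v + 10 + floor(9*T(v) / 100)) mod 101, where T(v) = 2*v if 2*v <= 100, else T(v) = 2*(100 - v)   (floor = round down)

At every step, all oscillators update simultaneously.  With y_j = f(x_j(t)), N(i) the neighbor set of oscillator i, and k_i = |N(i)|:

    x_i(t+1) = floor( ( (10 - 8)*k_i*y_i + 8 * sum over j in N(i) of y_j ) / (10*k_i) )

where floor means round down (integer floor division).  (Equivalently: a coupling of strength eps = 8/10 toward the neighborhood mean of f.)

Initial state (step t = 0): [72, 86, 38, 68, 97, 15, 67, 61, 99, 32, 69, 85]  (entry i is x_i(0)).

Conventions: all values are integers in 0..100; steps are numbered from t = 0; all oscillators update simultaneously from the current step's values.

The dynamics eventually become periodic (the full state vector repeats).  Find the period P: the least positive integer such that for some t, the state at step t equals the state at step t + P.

Simulating step by step:
t=0: [72, 86, 38, 68, 97, 15, 67, 61, 99, 32, 69, 85]
t=1: [80, 75, 37, 87, 62, 74, 53, 50, 50, 59, 69, 51]
t=2: [73, 82, 74, 84, 66, 76, 79, 81, 67, 76, 91, 82]
t=3: [66, 93, 84, 69, 90, 68, 89, 90, 88, 89, 73, 88]
t=4: [91, 49, 67, 67, 52, 66, 95, 22, 98, 74, 83, 64]
t=5: [69, 68, 37, 60, 66, 72, 48, 65, 47, 38, 63, 56]
t=6: [71, 73, 72, 76, 71, 79, 65, 83, 59, 67, 81, 82]
t=7: [90, 88, 83, 87, 91, 94, 82, 89, 81, 81, 90, 89]
t=8: [52, 98, 44, 71, 79, 54, 95, 48, 94, 95, 27, 21]
t=9: [50, 43, 56, 31, 61, 52, 25, 58, 19, 4, 69, 69]
t=10: [78, 48, 62, 58, 77, 78, 32, 70, 40, 37, 66, 74]
t=11: [84, 70, 79, 67, 85, 86, 58, 83, 58, 55, 84, 90]
t=12: [69, 83, 89, 84, 69, 70, 76, 93, 79, 77, 92, 77]
t=13: [68, 69, 89, 69, 68, 42, 92, 71, 93, 92, 71, 85]
t=14: [92, 62, 65, 62, 92, 83, 24, 77, 28, 24, 77, 79]
t=15: [70, 70, 28, 70, 70, 92, 50, 65, 50, 50, 65, 45]
t=16: [66, 79, 72, 79, 66, 60, 73, 62, 62, 73, 62, 58]
t=17: [80, 86, 81, 86, 80, 77, 85, 82, 85, 85, 82, 79]
t=18: [93, 96, 94, 96, 93, 93, 97, 94, 96, 97, 94, 92]
t=19: [3, 5, 3, 5, 3, 3, 5, 3, 5, 5, 3, 2]
t=20: [12, 14, 13, 14, 12, 12, 15, 13, 14, 15, 13, 12]
t=21: [24, 26, 24, 26, 24, 24, 26, 24, 26, 26, 24, 24]
t=22: [38, 39, 38, 39, 38, 38, 40, 38, 39, 40, 38, 38]
t=23: [54, 55, 54, 55, 54, 54, 56, 54, 56, 56, 54, 54]
t=24: [72, 72, 72, 72, 72, 72, 73, 72, 72, 73, 72, 72]
t=25: [87, 87, 87, 87, 87, 87, 87, 87, 87, 87, 87, 87]
t=26: [99, 99, 99, 99, 99, 99, 99, 99, 99, 99, 99, 99]
t=27: [8, 8, 8, 8, 8, 8, 8, 8, 8, 8, 8, 8]
t=28: [19, 19, 19, 19, 19, 19, 19, 19, 19, 19, 19, 19]
t=29: [32, 32, 32, 32, 32, 32, 32, 32, 32, 32, 32, 32]
t=30: [47, 47, 47, 47, 47, 47, 47, 47, 47, 47, 47, 47]
t=31: [65, 65, 65, 65, 65, 65, 65, 65, 65, 65, 65, 65]
t=32: [81, 81, 81, 81, 81, 81, 81, 81, 81, 81, 81, 81]
t=33: [94, 94, 94, 94, 94, 94, 94, 94, 94, 94, 94, 94]
t=34: [4, 4, 4, 4, 4, 4, 4, 4, 4, 4, 4, 4]
t=35: [14, 14, 14, 14, 14, 14, 14, 14, 14, 14, 14, 14]
t=36: [26, 26, 26, 26, 26, 26, 26, 26, 26, 26, 26, 26]
t=37: [40, 40, 40, 40, 40, 40, 40, 40, 40, 40, 40, 40]
t=38: [57, 57, 57, 57, 57, 57, 57, 57, 57, 57, 57, 57]
t=39: [74, 74, 74, 74, 74, 74, 74, 74, 74, 74, 74, 74]
t=40: [88, 88, 88, 88, 88, 88, 88, 88, 88, 88, 88, 88]
t=41: [100, 100, 100, 100, 100, 100, 100, 100, 100, 100, 100, 100]
t=42: [9, 9, 9, 9, 9, 9, 9, 9, 9, 9, 9, 9]
t=43: [20, 20, 20, 20, 20, 20, 20, 20, 20, 20, 20, 20]
t=44: [33, 33, 33, 33, 33, 33, 33, 33, 33, 33, 33, 33]
t=45: [48, 48, 48, 48, 48, 48, 48, 48, 48, 48, 48, 48]
t=46: [66, 66, 66, 66, 66, 66, 66, 66, 66, 66, 66, 66]
t=47: [82, 82, 82, 82, 82, 82, 82, 82, 82, 82, 82, 82]
t=48: [95, 95, 95, 95, 95, 95, 95, 95, 95, 95, 95, 95]
t=49: [4, 4, 4, 4, 4, 4, 4, 4, 4, 4, 4, 4]

Answer: 15
Key observation: The state at step 34, [4, 4, 4, 4, 4, 4, 4, 4, 4, 4, 4, 4], reappears at step 49 — and no state repeats earlier — so the cycle the system enters has period 15.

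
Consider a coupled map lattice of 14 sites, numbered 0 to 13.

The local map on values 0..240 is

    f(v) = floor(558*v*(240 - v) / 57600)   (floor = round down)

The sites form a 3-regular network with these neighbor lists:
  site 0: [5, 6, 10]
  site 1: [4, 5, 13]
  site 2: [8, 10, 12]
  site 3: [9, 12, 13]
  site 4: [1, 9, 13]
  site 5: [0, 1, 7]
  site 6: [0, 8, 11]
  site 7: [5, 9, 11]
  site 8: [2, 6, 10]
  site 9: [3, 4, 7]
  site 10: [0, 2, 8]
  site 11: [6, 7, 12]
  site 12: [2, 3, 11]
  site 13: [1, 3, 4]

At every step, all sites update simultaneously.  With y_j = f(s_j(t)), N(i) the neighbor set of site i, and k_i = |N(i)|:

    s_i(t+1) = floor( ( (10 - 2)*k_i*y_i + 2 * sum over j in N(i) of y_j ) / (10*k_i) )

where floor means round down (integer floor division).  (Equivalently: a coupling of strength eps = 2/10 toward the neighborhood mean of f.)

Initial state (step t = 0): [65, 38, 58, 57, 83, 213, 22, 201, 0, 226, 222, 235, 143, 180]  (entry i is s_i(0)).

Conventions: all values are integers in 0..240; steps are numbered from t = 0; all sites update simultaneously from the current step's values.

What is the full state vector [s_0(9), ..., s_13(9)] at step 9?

Simulating step by step:
t=0: [65, 38, 58, 57, 83, 213, 22, 201, 0, 226, 222, 235, 143, 180]
t=1: [97, 78, 93, 98, 114, 61, 44, 66, 12, 44, 44, 25, 121, 103]
t=2: [125, 122, 122, 131, 133, 108, 80, 104, 40, 92, 85, 63, 132, 135]
t=3: [137, 138, 134, 137, 136, 138, 120, 134, 87, 132, 125, 113, 136, 137]
t=4: [136, 136, 136, 136, 136, 136, 138, 137, 130, 137, 137, 138, 137, 136]
t=5: [136, 137, 136, 136, 136, 136, 136, 136, 137, 136, 136, 136, 136, 137]
t=6: [137, 136, 136, 136, 136, 136, 136, 137, 136, 137, 136, 137, 137, 136]
t=7: [136, 137, 136, 136, 136, 136, 136, 136, 137, 136, 136, 136, 136, 137]
t=8: [137, 136, 136, 136, 136, 136, 136, 137, 136, 137, 136, 137, 137, 136]
t=9: [136, 137, 136, 136, 136, 136, 136, 136, 137, 136, 136, 136, 136, 137]

Answer: [136, 137, 136, 136, 136, 136, 136, 136, 137, 136, 136, 136, 136, 137]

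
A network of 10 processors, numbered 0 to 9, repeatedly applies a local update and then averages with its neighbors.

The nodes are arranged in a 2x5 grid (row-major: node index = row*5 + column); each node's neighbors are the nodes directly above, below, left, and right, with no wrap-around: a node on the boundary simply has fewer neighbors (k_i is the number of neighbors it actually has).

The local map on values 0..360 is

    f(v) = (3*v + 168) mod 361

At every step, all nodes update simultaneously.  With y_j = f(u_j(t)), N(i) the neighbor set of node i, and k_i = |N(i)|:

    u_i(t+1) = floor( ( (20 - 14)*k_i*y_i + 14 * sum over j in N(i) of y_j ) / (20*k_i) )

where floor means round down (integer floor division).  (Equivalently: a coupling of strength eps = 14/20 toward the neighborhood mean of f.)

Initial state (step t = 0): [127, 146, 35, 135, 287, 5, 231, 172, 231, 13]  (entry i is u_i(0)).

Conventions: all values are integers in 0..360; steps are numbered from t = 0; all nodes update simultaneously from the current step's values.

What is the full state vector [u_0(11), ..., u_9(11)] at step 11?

Answer: [107, 78, 124, 140, 179, 81, 108, 85, 180, 130]

Derivation:
t=0: [127, 146, 35, 135, 287, 5, 231, 172, 231, 13]
t=1: [206, 213, 263, 231, 238, 169, 216, 225, 214, 218]
t=2: [158, 117, 151, 154, 131, 149, 149, 133, 110, 116]
t=3: [228, 232, 225, 220, 208, 263, 220, 213, 188, 164]
t=4: [170, 125, 114, 78, 162, 153, 139, 80, 117, 117]
t=5: [251, 215, 107, 152, 157, 269, 182, 138, 104, 205]
t=6: [180, 185, 172, 201, 196, 269, 237, 206, 162, 157]
t=7: [193, 193, 123, 166, 124, 252, 121, 199, 179, 197]
t=8: [86, 94, 139, 254, 173, 128, 114, 173, 193, 194]
t=9: [117, 128, 212, 196, 180, 132, 186, 190, 138, 131]
t=10: [185, 114, 80, 161, 186, 117, 96, 76, 124, 258]
t=11: [107, 78, 124, 140, 179, 81, 108, 85, 180, 130]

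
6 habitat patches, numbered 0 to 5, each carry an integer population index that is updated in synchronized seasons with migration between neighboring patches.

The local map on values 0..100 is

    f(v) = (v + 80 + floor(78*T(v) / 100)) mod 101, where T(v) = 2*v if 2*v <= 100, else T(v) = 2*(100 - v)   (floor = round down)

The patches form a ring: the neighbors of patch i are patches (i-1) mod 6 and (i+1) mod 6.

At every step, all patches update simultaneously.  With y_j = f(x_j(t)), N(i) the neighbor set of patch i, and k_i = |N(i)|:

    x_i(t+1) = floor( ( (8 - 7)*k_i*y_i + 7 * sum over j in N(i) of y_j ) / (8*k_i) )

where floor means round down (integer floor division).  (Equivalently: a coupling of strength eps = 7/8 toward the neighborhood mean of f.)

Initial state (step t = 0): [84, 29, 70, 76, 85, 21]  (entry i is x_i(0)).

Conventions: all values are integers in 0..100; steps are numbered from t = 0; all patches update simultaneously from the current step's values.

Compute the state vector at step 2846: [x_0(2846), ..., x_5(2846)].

Answer: [91, 97, 91, 60, 82, 60]
Key observation: The state at step 11, [45, 83, 45, 75, 11, 75], reappears at step 15: the system is in a cycle of period 4 from step 11 on.  Therefore the state at step 2846 equals the state at step 11 + ((2846 - 11) mod 4) = 14, which is [91, 97, 91, 60, 82, 60].

Derivation:
t=0: [84, 29, 70, 76, 85, 21]
t=1: [48, 86, 75, 91, 65, 80]
t=2: [77, 51, 86, 94, 88, 54]
t=3: [14, 78, 48, 85, 47, 77]
t=4: [81, 17, 77, 54, 90, 60]
t=5: [20, 81, 22, 76, 11, 75]
t=6: [83, 39, 83, 29, 81, 27]
t=7: [66, 86, 68, 84, 55, 83]
t=8: [88, 95, 87, 54, 76, 55]
t=9: [47, 84, 47, 78, 14, 77]
t=10: [90, 97, 90, 60, 81, 60]
t=11: [45, 83, 45, 75, 11, 75]
t=12: [90, 93, 90, 55, 82, 55]
t=13: [47, 83, 47, 76, 13, 76]
t=14: [91, 97, 91, 60, 82, 60]
t=15: [45, 83, 45, 75, 11, 75]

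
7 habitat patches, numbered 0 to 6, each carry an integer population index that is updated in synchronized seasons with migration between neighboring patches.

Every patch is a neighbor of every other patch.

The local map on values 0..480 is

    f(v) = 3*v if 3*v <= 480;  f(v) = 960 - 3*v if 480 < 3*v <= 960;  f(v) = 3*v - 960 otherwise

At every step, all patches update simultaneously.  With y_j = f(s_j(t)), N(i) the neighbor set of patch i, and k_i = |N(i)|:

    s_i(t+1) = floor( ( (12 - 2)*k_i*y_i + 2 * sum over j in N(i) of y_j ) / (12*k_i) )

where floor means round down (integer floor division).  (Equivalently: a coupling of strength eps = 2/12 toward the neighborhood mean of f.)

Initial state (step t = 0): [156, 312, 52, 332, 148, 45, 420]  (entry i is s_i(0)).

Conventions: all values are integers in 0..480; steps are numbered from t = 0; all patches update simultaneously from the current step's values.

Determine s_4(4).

Simulating step by step:
t=0: [156, 312, 52, 332, 148, 45, 420]
t=1: [420, 62, 169, 72, 401, 152, 285]
t=2: [296, 204, 419, 228, 250, 421, 139]
t=3: [111, 333, 292, 275, 222, 297, 389]
t=4: [300, 63, 99, 141, 269, 87, 199]

Answer: s_4(4) = 269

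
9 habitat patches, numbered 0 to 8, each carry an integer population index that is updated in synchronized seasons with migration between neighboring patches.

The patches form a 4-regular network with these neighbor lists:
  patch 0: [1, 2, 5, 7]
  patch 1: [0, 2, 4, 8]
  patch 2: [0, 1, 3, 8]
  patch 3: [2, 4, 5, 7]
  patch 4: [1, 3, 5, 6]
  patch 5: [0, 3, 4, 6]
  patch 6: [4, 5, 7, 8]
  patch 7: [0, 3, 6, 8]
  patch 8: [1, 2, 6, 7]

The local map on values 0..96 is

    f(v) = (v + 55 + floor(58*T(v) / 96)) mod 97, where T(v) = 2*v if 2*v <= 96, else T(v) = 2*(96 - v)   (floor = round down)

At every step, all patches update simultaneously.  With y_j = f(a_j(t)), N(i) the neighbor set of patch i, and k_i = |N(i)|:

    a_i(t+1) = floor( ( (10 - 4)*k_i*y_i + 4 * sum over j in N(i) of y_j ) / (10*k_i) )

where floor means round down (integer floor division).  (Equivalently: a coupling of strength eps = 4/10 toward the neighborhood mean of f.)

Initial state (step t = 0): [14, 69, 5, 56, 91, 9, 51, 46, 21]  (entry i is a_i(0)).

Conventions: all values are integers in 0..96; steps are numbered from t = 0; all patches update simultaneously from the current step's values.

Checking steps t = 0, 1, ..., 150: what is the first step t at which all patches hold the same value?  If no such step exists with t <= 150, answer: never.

Answer: 5
Key observation: Synchronization is absorbing here: once all patches are equal they stay equal, and step 5 is the first all-equal step.

Derivation:
t=0: [14, 69, 5, 56, 91, 9, 51, 46, 21]  (not all equal)
t=1: [76, 56, 60, 62, 58, 70, 57, 56, 27]  (not all equal)
t=2: [59, 56, 56, 60, 61, 59, 57, 57, 34]  (not all equal)
t=3: [61, 58, 58, 61, 61, 61, 58, 58, 44]  (not all equal)
t=4: [61, 60, 60, 61, 61, 61, 60, 60, 57]  (not all equal)
t=5: [61, 61, 61, 61, 61, 61, 61, 61, 61]  (all equal)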